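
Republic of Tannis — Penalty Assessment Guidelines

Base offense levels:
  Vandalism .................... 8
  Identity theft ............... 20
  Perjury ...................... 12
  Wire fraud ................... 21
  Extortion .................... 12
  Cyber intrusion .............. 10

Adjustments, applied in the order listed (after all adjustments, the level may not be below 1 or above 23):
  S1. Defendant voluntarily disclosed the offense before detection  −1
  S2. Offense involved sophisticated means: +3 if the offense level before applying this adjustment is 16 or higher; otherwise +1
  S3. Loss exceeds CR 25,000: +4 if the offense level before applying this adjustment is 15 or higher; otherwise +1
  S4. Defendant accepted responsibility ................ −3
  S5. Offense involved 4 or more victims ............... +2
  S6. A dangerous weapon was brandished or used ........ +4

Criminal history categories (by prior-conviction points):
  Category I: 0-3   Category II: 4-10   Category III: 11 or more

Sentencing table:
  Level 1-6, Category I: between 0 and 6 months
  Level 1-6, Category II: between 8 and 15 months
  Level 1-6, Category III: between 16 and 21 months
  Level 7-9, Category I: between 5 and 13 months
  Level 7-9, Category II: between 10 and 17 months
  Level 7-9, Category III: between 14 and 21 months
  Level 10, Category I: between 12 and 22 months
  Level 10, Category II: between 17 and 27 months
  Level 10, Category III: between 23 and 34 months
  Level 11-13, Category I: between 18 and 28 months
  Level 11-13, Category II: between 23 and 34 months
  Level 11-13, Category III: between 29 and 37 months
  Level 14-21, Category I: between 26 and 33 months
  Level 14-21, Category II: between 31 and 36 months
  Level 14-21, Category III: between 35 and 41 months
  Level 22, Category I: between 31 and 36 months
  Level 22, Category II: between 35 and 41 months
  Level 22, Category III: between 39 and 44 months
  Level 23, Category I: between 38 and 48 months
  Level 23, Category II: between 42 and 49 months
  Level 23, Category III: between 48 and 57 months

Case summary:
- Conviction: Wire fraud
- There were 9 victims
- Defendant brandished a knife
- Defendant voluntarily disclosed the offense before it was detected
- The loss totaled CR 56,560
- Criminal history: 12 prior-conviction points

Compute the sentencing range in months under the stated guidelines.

48-57 months

Base offense level for wire fraud: 21.
S1 applies: 21 − 1 = 20.
S2 does not apply.
S3 applies (level before this adjustment is 20 ≥ 15, so +4): 20 + 4 = 24.
S4 does not apply.
S5 applies: 24 + 2 = 26.
S6 applies: 26 + 4 = 30.
Level 30 exceeds the maximum of 23; capped at 23.
Final offense level: 23.
Criminal history: 12 prior points → Category III (11+).
Level 23 falls in the 23 band.
Grid: Level 23 × Category III = 48-57 months.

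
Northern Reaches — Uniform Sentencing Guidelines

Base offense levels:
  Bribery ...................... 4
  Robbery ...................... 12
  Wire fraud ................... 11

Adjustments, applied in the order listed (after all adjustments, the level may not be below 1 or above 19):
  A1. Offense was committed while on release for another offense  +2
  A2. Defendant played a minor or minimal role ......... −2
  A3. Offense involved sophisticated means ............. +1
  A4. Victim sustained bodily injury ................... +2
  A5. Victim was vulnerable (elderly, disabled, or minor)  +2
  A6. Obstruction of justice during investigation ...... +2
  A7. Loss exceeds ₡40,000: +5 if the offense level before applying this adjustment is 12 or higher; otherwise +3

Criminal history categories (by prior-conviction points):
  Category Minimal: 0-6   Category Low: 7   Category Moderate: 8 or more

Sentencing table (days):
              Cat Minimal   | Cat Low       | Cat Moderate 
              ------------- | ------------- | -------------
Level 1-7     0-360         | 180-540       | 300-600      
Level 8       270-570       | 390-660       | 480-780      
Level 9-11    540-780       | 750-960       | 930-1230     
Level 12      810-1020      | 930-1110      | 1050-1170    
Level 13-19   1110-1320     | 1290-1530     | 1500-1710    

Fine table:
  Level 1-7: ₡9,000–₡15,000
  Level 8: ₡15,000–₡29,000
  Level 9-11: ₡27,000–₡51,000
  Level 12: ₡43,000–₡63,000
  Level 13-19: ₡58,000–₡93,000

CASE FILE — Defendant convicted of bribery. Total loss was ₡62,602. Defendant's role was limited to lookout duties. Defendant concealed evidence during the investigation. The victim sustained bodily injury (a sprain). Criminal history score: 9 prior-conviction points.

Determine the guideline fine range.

Base offense level for bribery: 4.
A2 applies: 4 − 2 = 2.
A3 does not apply.
A4 applies: 2 + 2 = 4.
A5 does not apply.
A6 applies: 4 + 2 = 6.
A7 applies (level before this adjustment is 6 < 12, so +3): 6 + 3 = 9.
Final offense level: 9.
Level 9 falls in the 9-11 band.
Fine table: Level 9-11 → ₡27,000–₡51,000.

₡27,000–₡51,000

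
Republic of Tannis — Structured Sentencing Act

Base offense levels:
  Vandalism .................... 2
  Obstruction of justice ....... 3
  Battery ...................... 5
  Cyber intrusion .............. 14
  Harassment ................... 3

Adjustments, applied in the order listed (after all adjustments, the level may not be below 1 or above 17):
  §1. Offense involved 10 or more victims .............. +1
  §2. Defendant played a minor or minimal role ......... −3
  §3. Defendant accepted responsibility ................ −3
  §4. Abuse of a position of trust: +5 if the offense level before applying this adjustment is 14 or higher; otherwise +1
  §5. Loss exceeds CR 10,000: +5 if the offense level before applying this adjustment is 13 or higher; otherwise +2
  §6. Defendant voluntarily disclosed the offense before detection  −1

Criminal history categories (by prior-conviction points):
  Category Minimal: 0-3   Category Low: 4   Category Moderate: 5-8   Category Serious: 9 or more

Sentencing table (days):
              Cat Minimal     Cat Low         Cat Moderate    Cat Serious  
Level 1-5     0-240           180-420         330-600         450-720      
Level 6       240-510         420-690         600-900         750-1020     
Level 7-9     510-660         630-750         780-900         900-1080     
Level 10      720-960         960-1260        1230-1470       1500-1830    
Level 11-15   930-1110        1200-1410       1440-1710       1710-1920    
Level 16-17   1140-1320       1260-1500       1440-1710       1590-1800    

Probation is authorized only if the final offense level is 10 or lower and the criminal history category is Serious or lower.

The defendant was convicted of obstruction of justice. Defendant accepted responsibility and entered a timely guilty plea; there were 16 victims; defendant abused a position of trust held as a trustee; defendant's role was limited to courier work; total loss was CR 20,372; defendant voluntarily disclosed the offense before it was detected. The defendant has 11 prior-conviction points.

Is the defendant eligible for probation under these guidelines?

Yes

Base offense level for obstruction of justice: 3.
§1 applies: 3 + 1 = 4.
§2 applies: 4 − 3 = 1.
§3 applies: 1 − 3 = -2.
§4 applies (level before this adjustment is -2 < 14, so +1): -2 + 1 = -1.
§5 applies (level before this adjustment is -1 < 13, so +2): -1 + 2 = 1.
§6 applies: 1 − 1 = 0.
Level 0 is below the minimum of 1; floored at 1.
Final offense level: 1.
Criminal history: 11 prior points → Category Serious (9+).
Level 1 falls in the 1-5 band.
Grid: Level 1-5 × Category Serious = 450-720 days.
Probation check: level 1 ≤ 10 and category Serious ≤ Serious → eligible.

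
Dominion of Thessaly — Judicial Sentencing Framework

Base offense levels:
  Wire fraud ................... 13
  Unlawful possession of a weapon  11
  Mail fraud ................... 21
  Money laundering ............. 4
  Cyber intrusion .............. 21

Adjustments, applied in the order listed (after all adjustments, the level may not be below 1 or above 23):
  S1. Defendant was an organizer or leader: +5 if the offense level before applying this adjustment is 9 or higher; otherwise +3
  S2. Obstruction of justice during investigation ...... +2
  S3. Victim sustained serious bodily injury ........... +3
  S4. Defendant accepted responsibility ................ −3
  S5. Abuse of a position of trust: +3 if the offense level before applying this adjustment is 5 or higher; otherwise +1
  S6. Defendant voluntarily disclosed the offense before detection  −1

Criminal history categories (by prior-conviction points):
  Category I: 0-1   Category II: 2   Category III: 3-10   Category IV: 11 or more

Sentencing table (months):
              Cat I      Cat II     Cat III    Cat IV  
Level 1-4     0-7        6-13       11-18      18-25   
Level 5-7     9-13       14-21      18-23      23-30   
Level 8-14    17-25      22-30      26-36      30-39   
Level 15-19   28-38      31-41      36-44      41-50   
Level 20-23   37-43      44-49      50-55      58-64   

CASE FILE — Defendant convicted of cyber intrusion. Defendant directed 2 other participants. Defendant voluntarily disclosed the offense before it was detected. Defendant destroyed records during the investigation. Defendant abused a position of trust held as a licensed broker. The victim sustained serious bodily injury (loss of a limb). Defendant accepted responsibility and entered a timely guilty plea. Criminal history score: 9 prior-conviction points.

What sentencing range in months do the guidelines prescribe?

Base offense level for cyber intrusion: 21.
S1 applies (level before this adjustment is 21 ≥ 9, so +5): 21 + 5 = 26.
S2 applies: 26 + 2 = 28.
S3 applies: 28 + 3 = 31.
S4 applies: 31 − 3 = 28.
S5 applies (level before this adjustment is 28 ≥ 5, so +3): 28 + 3 = 31.
S6 applies: 31 − 1 = 30.
Level 30 exceeds the maximum of 23; capped at 23.
Final offense level: 23.
Criminal history: 9 prior points → Category III (3-10).
Level 23 falls in the 20-23 band.
Grid: Level 20-23 × Category III = 50-55 months.

50-55 months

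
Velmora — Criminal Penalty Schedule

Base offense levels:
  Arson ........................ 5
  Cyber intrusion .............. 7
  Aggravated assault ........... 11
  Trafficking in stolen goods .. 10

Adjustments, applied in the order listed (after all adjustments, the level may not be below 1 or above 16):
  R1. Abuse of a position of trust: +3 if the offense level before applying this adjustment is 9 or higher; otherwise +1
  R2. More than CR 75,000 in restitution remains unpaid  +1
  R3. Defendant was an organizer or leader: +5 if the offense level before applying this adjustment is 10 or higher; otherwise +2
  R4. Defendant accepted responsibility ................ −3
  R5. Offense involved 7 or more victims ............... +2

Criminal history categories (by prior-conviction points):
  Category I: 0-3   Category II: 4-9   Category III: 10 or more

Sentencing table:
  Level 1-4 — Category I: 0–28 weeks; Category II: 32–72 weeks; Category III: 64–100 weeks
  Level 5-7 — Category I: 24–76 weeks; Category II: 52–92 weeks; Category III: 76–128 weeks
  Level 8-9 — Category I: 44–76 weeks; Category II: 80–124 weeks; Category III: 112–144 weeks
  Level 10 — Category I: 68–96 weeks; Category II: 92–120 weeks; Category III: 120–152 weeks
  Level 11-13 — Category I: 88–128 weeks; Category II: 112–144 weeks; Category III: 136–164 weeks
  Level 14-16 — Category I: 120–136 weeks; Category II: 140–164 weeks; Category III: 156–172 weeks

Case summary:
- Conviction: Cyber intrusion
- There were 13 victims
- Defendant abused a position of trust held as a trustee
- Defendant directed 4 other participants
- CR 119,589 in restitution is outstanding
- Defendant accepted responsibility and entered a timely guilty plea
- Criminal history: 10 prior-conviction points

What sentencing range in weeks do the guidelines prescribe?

120-152 weeks

Base offense level for cyber intrusion: 7.
R1 applies (level before this adjustment is 7 < 9, so +1): 7 + 1 = 8.
R2 applies: 8 + 1 = 9.
R3 applies (level before this adjustment is 9 < 10, so +2): 9 + 2 = 11.
R4 applies: 11 − 3 = 8.
R5 applies: 8 + 2 = 10.
Final offense level: 10.
Criminal history: 10 prior points → Category III (10+).
Level 10 falls in the 10 band.
Grid: Level 10 × Category III = 120-152 weeks.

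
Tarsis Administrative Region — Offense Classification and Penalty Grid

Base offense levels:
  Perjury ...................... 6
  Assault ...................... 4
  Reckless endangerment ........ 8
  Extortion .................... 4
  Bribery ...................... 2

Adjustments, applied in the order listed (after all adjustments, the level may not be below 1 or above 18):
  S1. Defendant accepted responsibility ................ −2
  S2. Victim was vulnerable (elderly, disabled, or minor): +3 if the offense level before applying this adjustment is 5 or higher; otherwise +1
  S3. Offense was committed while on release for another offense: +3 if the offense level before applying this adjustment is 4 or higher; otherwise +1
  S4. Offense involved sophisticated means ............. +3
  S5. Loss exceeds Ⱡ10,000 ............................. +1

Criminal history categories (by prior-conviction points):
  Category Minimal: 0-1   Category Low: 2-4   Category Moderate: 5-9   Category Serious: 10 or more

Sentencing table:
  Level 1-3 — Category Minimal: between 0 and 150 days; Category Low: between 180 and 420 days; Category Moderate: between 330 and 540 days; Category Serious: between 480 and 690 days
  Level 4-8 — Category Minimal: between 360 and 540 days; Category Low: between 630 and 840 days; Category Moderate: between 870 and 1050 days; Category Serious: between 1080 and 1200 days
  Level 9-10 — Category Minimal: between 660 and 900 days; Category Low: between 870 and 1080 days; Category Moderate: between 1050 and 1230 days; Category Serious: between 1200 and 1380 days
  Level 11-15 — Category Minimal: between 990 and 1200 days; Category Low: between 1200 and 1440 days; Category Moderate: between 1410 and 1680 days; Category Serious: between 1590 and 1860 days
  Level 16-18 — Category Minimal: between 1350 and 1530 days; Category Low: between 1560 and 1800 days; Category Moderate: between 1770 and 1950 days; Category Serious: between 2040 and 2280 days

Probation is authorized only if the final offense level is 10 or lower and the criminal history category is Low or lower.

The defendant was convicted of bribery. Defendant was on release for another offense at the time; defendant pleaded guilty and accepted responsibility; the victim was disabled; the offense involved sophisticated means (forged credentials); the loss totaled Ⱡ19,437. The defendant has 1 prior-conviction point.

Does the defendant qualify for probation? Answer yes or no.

Yes

Base offense level for bribery: 2.
S1 applies: 2 − 2 = 0.
S2 applies (level before this adjustment is 0 < 5, so +1): 0 + 1 = 1.
S3 applies (level before this adjustment is 1 < 4, so +1): 1 + 1 = 2.
S4 applies: 2 + 3 = 5.
S5 applies: 5 + 1 = 6.
Final offense level: 6.
Criminal history: 1 prior point → Category Minimal (0-1).
Level 6 falls in the 4-8 band.
Grid: Level 4-8 × Category Minimal = 360-540 days.
Probation check: level 6 ≤ 10 and category Minimal ≤ Low → eligible.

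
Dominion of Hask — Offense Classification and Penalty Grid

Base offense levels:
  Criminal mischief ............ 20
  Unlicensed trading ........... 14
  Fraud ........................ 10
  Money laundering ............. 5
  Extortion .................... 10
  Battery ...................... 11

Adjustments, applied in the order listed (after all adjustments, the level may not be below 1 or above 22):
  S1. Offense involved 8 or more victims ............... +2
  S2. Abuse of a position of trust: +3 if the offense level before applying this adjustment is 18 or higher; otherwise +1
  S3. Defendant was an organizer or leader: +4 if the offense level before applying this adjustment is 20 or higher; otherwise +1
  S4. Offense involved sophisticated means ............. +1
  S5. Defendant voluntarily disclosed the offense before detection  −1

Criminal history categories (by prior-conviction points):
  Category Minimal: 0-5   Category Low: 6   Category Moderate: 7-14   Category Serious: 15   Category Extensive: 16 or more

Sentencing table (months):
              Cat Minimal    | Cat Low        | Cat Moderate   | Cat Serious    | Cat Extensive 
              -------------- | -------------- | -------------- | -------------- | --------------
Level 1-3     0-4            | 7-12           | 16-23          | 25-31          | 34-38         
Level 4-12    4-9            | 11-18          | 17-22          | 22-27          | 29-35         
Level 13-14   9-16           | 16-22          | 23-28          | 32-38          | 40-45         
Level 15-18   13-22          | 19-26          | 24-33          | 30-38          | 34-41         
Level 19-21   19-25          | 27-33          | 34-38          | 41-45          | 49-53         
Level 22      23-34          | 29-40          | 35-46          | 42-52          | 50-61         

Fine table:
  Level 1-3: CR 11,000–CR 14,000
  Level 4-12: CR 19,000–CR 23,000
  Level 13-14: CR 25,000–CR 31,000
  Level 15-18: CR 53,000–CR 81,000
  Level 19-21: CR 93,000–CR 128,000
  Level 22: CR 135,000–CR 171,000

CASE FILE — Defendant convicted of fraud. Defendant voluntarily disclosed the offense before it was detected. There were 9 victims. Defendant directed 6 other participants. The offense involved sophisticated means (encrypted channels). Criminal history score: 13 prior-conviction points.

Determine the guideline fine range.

Base offense level for fraud: 10.
S1 applies: 10 + 2 = 12.
S2 does not apply.
S3 applies (level before this adjustment is 12 < 20, so +1): 12 + 1 = 13.
S4 applies: 13 + 1 = 14.
S5 applies: 14 − 1 = 13.
Final offense level: 13.
Level 13 falls in the 13-14 band.
Fine table: Level 13-14 → CR 25,000–CR 31,000.

CR 25,000–CR 31,000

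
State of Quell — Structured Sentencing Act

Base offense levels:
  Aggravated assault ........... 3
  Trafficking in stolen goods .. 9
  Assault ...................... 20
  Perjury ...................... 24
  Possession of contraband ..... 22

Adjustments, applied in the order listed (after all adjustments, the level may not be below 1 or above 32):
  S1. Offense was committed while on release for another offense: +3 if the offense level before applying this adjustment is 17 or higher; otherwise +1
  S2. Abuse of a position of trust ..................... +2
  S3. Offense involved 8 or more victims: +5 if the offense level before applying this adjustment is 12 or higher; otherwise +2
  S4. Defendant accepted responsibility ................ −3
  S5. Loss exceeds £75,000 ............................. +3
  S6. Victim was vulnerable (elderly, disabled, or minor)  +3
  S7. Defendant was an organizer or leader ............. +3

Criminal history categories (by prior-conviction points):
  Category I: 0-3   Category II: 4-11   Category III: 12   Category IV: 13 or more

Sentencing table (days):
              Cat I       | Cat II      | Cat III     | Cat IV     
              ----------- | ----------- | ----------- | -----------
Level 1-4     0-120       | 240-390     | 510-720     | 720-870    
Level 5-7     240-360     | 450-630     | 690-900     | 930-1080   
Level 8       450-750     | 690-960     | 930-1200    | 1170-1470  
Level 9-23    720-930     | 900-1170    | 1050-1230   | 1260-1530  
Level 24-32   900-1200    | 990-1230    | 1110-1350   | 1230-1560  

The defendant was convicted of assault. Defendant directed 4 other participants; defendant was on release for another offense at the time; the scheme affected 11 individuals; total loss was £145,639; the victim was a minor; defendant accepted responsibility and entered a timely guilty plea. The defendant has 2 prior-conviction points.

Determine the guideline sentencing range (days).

900-1200 days

Base offense level for assault: 20.
S1 applies (level before this adjustment is 20 ≥ 17, so +3): 20 + 3 = 23.
S3 applies (level before this adjustment is 23 ≥ 12, so +5): 23 + 5 = 28.
S4 applies: 28 − 3 = 25.
S5 applies: 25 + 3 = 28.
S6 applies: 28 + 3 = 31.
S7 applies: 31 + 3 = 34.
Level 34 exceeds the maximum of 32; capped at 32.
Final offense level: 32.
Criminal history: 2 prior points → Category I (0-3).
Level 32 falls in the 24-32 band.
Grid: Level 24-32 × Category I = 900-1200 days.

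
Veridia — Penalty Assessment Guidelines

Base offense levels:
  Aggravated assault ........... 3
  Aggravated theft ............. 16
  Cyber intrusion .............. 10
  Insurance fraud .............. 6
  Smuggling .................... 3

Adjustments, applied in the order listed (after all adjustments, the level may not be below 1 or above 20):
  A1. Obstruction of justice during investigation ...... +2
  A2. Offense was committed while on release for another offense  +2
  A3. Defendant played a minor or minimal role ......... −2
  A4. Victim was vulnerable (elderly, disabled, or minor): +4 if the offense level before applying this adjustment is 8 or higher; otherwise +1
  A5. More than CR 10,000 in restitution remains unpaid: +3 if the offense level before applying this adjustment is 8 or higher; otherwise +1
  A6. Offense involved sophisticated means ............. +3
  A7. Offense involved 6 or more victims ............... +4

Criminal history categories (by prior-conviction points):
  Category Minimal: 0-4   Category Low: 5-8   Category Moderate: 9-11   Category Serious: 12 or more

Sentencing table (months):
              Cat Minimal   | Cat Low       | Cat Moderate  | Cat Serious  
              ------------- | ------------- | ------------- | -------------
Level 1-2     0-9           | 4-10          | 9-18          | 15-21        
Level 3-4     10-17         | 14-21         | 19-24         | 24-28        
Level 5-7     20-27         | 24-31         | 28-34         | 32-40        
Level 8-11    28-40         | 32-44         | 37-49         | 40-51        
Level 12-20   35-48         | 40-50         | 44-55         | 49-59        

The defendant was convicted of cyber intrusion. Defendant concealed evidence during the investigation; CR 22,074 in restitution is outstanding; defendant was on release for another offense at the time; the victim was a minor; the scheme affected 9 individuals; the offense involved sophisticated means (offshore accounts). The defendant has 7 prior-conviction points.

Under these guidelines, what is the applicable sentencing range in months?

40-50 months

Base offense level for cyber intrusion: 10.
A1 applies: 10 + 2 = 12.
A2 applies: 12 + 2 = 14.
A3 does not apply.
A4 applies (level before this adjustment is 14 ≥ 8, so +4): 14 + 4 = 18.
A5 applies (level before this adjustment is 18 ≥ 8, so +3): 18 + 3 = 21.
A6 applies: 21 + 3 = 24.
A7 applies: 24 + 4 = 28.
Level 28 exceeds the maximum of 20; capped at 20.
Final offense level: 20.
Criminal history: 7 prior points → Category Low (5-8).
Level 20 falls in the 12-20 band.
Grid: Level 12-20 × Category Low = 40-50 months.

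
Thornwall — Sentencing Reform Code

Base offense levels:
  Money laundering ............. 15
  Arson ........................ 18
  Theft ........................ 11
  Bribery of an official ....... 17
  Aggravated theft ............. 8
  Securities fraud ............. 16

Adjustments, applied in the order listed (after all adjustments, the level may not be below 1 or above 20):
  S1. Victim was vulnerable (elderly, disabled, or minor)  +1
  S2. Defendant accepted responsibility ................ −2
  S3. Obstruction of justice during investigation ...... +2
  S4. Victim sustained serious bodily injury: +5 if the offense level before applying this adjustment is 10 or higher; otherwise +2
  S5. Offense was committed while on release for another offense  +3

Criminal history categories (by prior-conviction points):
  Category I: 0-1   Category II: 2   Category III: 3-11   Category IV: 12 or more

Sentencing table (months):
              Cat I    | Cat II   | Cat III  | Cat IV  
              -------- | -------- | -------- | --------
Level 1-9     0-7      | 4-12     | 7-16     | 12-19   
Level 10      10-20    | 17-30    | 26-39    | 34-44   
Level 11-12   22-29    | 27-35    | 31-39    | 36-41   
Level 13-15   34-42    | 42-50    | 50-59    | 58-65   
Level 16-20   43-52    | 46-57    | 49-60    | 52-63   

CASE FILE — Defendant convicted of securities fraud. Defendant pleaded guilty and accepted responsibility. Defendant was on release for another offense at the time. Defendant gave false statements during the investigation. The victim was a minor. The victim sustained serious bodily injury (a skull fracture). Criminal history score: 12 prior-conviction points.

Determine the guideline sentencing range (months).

Base offense level for securities fraud: 16.
S1 applies: 16 + 1 = 17.
S2 applies: 17 − 2 = 15.
S3 applies: 15 + 2 = 17.
S4 applies (level before this adjustment is 17 ≥ 10, so +5): 17 + 5 = 22.
S5 applies: 22 + 3 = 25.
Level 25 exceeds the maximum of 20; capped at 20.
Final offense level: 20.
Criminal history: 12 prior points → Category IV (12+).
Level 20 falls in the 16-20 band.
Grid: Level 16-20 × Category IV = 52-63 months.

52-63 months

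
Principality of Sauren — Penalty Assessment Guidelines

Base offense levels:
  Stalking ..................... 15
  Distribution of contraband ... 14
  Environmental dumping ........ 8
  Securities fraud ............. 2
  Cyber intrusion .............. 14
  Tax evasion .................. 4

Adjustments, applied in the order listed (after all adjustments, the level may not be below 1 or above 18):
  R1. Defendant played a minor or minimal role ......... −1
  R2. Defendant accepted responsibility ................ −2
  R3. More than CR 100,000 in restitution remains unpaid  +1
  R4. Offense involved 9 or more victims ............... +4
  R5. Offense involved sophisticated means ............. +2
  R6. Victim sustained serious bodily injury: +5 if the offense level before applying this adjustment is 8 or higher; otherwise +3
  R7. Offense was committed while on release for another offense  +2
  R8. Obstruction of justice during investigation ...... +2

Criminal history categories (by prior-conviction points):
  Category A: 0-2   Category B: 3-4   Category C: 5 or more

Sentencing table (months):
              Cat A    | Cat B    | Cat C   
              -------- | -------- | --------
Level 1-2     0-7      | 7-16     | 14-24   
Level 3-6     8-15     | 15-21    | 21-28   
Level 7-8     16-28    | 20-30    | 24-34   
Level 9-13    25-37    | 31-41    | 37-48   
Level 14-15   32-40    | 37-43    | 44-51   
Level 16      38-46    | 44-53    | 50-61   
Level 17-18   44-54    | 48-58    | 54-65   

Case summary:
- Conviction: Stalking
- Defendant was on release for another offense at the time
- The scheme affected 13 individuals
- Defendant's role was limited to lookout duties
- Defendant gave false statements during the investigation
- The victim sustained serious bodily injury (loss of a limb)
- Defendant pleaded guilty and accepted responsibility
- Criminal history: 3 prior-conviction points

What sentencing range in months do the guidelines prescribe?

48-58 months

Base offense level for stalking: 15.
R1 applies: 15 − 1 = 14.
R2 applies: 14 − 2 = 12.
R3 does not apply.
R4 applies: 12 + 4 = 16.
R6 applies (level before this adjustment is 16 ≥ 8, so +5): 16 + 5 = 21.
R7 applies: 21 + 2 = 23.
R8 applies: 23 + 2 = 25.
Level 25 exceeds the maximum of 18; capped at 18.
Final offense level: 18.
Criminal history: 3 prior points → Category B (3-4).
Level 18 falls in the 17-18 band.
Grid: Level 17-18 × Category B = 48-58 months.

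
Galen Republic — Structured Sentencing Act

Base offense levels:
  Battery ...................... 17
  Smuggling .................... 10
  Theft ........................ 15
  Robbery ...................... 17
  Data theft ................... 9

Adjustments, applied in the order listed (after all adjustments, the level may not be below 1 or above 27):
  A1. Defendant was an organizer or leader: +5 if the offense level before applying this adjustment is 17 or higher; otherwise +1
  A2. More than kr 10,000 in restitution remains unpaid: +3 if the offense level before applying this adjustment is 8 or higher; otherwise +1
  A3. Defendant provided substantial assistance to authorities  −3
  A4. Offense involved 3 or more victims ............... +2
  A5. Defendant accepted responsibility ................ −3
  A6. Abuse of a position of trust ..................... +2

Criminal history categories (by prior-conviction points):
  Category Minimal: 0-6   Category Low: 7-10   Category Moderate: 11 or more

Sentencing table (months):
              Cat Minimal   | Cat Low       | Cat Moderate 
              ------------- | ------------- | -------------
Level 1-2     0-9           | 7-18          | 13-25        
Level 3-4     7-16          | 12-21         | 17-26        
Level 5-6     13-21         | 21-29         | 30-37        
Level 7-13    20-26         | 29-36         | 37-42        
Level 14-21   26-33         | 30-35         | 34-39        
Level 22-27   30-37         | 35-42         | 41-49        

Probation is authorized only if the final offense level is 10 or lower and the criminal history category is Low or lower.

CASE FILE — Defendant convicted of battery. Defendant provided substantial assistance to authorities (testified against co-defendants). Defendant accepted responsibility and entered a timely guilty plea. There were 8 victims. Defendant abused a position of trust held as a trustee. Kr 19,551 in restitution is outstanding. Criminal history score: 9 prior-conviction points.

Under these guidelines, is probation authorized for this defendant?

Base offense level for battery: 17.
A2 applies (level before this adjustment is 17 ≥ 8, so +3): 17 + 3 = 20.
A3 applies: 20 − 3 = 17.
A4 applies: 17 + 2 = 19.
A5 applies: 19 − 3 = 16.
A6 applies: 16 + 2 = 18.
Final offense level: 18.
Criminal history: 9 prior points → Category Low (7-10).
Level 18 falls in the 14-21 band.
Grid: Level 14-21 × Category Low = 30-35 months.
Probation check: level 18 > 10 and category Low ≤ Low → not eligible.

No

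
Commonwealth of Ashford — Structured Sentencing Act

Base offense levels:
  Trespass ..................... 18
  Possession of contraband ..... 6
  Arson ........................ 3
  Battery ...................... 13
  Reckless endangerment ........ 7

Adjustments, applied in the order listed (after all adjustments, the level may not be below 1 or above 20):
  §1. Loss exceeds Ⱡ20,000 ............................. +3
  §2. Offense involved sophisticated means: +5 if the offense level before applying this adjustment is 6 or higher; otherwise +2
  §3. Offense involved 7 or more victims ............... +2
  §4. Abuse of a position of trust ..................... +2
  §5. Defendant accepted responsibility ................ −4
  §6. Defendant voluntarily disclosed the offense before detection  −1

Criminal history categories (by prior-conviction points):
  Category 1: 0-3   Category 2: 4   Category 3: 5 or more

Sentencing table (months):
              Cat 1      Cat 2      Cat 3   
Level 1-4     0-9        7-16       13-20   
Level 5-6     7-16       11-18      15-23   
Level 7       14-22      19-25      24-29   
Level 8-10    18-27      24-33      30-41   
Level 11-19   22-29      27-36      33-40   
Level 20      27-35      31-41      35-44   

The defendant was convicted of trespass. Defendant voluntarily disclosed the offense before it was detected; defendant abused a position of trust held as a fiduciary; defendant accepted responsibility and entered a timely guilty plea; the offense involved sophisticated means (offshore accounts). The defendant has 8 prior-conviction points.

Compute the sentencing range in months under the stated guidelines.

35-44 months

Base offense level for trespass: 18.
§1 does not apply.
§2 applies (level before this adjustment is 18 ≥ 6, so +5): 18 + 5 = 23.
§3 does not apply.
§4 applies: 23 + 2 = 25.
§5 applies: 25 − 4 = 21.
§6 applies: 21 − 1 = 20.
Final offense level: 20.
Criminal history: 8 prior points → Category 3 (5+).
Level 20 falls in the 20 band.
Grid: Level 20 × Category 3 = 35-44 months.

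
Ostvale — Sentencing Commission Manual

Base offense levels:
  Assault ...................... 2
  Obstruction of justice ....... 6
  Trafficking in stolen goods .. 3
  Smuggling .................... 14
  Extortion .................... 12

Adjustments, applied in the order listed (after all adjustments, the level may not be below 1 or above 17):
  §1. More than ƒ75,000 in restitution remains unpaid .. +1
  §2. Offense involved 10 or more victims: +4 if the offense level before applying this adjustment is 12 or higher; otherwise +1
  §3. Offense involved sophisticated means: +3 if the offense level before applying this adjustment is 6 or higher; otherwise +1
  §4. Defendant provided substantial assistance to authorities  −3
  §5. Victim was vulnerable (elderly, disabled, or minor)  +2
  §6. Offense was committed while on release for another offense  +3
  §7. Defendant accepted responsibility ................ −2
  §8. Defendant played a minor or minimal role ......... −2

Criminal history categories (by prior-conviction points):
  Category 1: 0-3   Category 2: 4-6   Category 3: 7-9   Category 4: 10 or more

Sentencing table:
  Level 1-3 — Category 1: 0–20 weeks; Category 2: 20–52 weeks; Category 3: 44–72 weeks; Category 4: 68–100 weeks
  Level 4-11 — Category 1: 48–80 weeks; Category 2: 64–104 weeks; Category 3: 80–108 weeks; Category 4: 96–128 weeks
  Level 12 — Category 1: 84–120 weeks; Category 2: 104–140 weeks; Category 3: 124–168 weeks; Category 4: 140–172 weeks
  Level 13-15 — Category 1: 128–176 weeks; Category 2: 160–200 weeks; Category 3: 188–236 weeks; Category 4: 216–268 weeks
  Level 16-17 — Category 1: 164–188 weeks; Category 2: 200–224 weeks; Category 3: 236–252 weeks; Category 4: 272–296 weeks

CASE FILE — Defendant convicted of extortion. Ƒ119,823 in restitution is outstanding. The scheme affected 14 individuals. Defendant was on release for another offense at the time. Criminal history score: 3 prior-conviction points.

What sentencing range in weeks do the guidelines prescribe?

Base offense level for extortion: 12.
§1 applies: 12 + 1 = 13.
§2 applies (level before this adjustment is 13 ≥ 12, so +4): 13 + 4 = 17.
§3 does not apply.
§6 applies: 17 + 3 = 20.
§8 does not apply.
Level 20 exceeds the maximum of 17; capped at 17.
Final offense level: 17.
Criminal history: 3 prior points → Category 1 (0-3).
Level 17 falls in the 16-17 band.
Grid: Level 16-17 × Category 1 = 164-188 weeks.

164-188 weeks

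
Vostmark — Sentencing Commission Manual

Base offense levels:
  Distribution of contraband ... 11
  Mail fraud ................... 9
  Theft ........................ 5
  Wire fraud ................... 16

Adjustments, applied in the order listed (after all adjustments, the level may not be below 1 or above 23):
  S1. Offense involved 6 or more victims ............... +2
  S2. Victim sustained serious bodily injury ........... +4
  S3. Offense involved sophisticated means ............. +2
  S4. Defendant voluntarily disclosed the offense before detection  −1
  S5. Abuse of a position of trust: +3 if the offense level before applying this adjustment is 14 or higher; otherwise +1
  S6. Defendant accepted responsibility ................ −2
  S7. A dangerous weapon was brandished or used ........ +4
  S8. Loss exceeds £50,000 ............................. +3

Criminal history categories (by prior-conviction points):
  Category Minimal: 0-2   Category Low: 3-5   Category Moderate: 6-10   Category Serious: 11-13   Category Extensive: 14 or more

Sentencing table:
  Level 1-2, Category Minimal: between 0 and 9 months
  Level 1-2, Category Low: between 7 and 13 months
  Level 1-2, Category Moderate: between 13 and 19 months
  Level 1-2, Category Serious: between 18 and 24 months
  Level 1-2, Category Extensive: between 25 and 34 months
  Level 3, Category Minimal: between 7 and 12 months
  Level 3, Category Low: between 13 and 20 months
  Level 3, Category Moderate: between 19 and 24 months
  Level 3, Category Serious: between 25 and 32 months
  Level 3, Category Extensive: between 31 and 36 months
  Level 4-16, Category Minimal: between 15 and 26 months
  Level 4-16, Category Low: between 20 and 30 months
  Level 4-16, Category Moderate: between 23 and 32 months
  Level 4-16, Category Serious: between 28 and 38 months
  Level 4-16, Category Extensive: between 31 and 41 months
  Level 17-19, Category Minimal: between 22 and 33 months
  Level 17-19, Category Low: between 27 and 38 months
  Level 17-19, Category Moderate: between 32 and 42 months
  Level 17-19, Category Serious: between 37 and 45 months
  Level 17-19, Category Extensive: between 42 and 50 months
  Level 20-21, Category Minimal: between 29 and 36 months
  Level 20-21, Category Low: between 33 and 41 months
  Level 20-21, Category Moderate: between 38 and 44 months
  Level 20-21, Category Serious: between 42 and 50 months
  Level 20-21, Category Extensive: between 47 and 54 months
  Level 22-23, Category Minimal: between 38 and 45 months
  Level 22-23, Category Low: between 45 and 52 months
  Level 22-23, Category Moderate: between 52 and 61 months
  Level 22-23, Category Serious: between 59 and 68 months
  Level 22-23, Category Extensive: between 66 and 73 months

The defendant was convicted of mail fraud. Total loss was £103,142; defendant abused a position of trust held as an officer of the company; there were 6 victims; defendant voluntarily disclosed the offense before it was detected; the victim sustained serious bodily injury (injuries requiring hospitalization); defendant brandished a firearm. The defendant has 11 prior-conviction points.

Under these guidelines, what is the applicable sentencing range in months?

59-68 months

Base offense level for mail fraud: 9.
S1 applies: 9 + 2 = 11.
S2 applies: 11 + 4 = 15.
S3 does not apply.
S4 applies: 15 − 1 = 14.
S5 applies (level before this adjustment is 14 ≥ 14, so +3): 14 + 3 = 17.
S7 applies: 17 + 4 = 21.
S8 applies: 21 + 3 = 24.
Level 24 exceeds the maximum of 23; capped at 23.
Final offense level: 23.
Criminal history: 11 prior points → Category Serious (11-13).
Level 23 falls in the 22-23 band.
Grid: Level 22-23 × Category Serious = 59-68 months.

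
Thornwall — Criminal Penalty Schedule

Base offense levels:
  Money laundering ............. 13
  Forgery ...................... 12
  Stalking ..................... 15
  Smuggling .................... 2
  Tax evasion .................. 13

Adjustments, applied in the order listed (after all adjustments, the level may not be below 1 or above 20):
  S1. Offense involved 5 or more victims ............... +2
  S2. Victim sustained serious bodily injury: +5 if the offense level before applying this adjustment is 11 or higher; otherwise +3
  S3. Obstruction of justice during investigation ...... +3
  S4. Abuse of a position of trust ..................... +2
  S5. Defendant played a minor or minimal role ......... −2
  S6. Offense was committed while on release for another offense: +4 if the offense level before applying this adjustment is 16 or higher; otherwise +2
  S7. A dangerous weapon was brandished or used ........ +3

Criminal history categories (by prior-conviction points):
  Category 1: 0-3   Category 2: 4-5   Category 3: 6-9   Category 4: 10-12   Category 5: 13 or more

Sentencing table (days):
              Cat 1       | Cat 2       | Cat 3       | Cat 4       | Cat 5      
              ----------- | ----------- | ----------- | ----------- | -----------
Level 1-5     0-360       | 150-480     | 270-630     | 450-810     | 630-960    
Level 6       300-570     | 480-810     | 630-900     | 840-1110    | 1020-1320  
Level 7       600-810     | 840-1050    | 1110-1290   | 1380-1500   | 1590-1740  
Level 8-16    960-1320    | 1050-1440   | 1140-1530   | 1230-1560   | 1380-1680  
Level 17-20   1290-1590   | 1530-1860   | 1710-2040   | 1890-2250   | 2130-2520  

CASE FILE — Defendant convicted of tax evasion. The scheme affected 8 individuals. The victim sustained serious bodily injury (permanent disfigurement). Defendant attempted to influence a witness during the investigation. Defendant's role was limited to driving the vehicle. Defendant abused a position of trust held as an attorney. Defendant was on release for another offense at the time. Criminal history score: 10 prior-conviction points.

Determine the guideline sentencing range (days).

1890-2250 days

Base offense level for tax evasion: 13.
S1 applies: 13 + 2 = 15.
S2 applies (level before this adjustment is 15 ≥ 11, so +5): 15 + 5 = 20.
S3 applies: 20 + 3 = 23.
S4 applies: 23 + 2 = 25.
S5 applies: 25 − 2 = 23.
S6 applies (level before this adjustment is 23 ≥ 16, so +4): 23 + 4 = 27.
Level 27 exceeds the maximum of 20; capped at 20.
Final offense level: 20.
Criminal history: 10 prior points → Category 4 (10-12).
Level 20 falls in the 17-20 band.
Grid: Level 17-20 × Category 4 = 1890-2250 days.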